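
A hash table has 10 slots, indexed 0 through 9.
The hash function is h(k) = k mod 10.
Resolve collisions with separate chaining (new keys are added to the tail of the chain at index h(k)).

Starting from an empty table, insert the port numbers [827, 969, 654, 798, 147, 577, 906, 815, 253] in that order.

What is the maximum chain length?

Insert 827: h=7, bucket 7 empty → new chain.
Insert 969: h=9, bucket 9 empty → new chain.
Insert 654: h=4, bucket 4 empty → new chain.
Insert 798: h=8, bucket 8 empty → new chain.
Insert 147: h=7, bucket 7 nonempty → append to chain.
Insert 577: h=7, bucket 7 nonempty → append to chain.
Insert 906: h=6, bucket 6 empty → new chain.
Insert 815: h=5, bucket 5 empty → new chain.
Insert 253: h=3, bucket 3 empty → new chain.
Final buckets:
0: -
1: -
2: -
3: 253
4: 654
5: 815
6: 906
7: 827 -> 147 -> 577
8: 798
9: 969

3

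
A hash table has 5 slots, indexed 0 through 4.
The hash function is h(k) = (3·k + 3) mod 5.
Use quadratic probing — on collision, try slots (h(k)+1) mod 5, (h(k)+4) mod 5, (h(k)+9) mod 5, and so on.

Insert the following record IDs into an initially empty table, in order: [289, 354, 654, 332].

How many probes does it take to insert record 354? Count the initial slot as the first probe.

2

289 hashes to 0; slot 0 is free → place at 0.
354 hashes to 0; 0 taken → place at 1.
654 hashes to 0; 0,1 taken → place at 4.
332 hashes to 4; 4,0 taken → place at 3.
Table: [289, 354, ., 332, 654]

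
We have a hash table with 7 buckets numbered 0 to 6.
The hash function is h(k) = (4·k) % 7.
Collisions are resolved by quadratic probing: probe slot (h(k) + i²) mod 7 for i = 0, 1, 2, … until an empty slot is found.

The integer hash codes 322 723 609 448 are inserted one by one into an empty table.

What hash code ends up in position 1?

322 hashes to 0; slot 0 is free → place at 0.
723 hashes to 1; slot 1 is free → place at 1.
609 hashes to 0; 0,1 taken → place at 4.
448 hashes to 0; 0,1,4 taken → place at 2.
Table: [322, 723, 448, ., 609, ., .]

723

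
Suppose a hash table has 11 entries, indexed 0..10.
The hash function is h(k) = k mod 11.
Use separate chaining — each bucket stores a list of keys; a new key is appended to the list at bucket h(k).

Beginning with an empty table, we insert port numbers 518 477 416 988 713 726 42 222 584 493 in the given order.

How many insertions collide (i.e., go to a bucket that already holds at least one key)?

Insert 518: h=1, bucket 1 empty → new chain.
Insert 477: h=4, bucket 4 empty → new chain.
Insert 416: h=9, bucket 9 empty → new chain.
Insert 988: h=9, bucket 9 nonempty → append to chain.
Insert 713: h=9, bucket 9 nonempty → append to chain.
Insert 726: h=0, bucket 0 empty → new chain.
Insert 42: h=9, bucket 9 nonempty → append to chain.
Insert 222: h=2, bucket 2 empty → new chain.
Insert 584: h=1, bucket 1 nonempty → append to chain.
Insert 493: h=9, bucket 9 nonempty → append to chain.
Final buckets:
0: 726
1: 518 -> 584
2: 222
3: ∅
4: 477
5: ∅
6: ∅
7: ∅
8: ∅
9: 416 -> 988 -> 713 -> 42 -> 493
10: ∅

5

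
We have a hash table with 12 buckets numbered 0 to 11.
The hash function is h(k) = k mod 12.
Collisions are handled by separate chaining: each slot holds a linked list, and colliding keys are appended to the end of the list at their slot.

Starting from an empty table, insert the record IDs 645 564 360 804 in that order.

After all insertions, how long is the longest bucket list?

3

645 -> bucket 9
564 -> bucket 0
360 -> bucket 0 (collision)
804 -> bucket 0 (collision)
Final buckets:
0: 564 -> 360 -> 804
1: _
2: _
3: _
4: _
5: _
6: _
7: _
8: _
9: 645
10: _
11: _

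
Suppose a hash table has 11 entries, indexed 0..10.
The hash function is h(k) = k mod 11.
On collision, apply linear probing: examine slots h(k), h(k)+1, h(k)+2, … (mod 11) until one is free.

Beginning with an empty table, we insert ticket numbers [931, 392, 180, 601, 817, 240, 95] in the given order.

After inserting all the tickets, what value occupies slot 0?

931: h=7 -> slot 7
392: h=7, probe 7,8 -> slot 8
180: h=4 -> slot 4
601: h=7, probe 7,8,9 -> slot 9
817: h=3 -> slot 3
240: h=9, probe 9,10 -> slot 10
95: h=7, probe 7,8,9,10,0 -> slot 0
Table: [95, —, —, 817, 180, —, —, 931, 392, 601, 240]

95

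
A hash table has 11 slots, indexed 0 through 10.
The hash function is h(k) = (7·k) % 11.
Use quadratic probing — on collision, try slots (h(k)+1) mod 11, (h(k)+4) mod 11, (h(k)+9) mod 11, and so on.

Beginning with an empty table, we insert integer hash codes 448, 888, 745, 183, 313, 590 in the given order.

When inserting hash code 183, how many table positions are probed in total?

2

448: h=1 => slot 1
888: h=1, probe 1,2 => slot 2
745: h=1, probe 1,2,5 => slot 5
183: h=5, probe 5,6 => slot 6
313: h=2, probe 2,3 => slot 3
590: h=5, probe 5,6,9 => slot 9
Table: [—, 448, 888, 313, —, 745, 183, —, —, 590, —]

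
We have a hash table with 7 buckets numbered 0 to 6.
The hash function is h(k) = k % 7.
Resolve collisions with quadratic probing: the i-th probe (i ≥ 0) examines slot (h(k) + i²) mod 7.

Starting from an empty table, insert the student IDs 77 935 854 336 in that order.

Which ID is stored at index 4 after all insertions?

935

77: h=0 -> slot 0
935: h=4 -> slot 4
854: h=0, probe 0,1 -> slot 1
336: h=0, probe 0,1,4,2 -> slot 2
Table: [77, 854, 336, _, 935, _, _]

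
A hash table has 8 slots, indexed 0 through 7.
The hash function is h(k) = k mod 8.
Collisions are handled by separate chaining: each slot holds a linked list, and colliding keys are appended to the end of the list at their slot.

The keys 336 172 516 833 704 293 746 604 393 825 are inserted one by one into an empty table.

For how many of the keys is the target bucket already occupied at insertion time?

Insert 336: h=0, bucket 0 empty -> new chain.
Insert 172: h=4, bucket 4 empty -> new chain.
Insert 516: h=4, bucket 4 nonempty -> append to chain.
Insert 833: h=1, bucket 1 empty -> new chain.
Insert 704: h=0, bucket 0 nonempty -> append to chain.
Insert 293: h=5, bucket 5 empty -> new chain.
Insert 746: h=2, bucket 2 empty -> new chain.
Insert 604: h=4, bucket 4 nonempty -> append to chain.
Insert 393: h=1, bucket 1 nonempty -> append to chain.
Insert 825: h=1, bucket 1 nonempty -> append to chain.
Final buckets:
0: 336 -> 704
1: 833 -> 393 -> 825
2: 746
3: _
4: 172 -> 516 -> 604
5: 293
6: _
7: _

5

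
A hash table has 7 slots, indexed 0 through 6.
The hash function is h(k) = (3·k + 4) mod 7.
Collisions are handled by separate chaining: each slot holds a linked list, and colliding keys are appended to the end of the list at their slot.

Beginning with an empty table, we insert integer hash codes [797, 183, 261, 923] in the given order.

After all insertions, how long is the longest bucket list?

2

797 -> bucket 1
183 -> bucket 0
261 -> bucket 3
923 -> bucket 1 (collision)
Final buckets:
0: 183
1: 797 -> 923
2: _
3: 261
4: _
5: _
6: _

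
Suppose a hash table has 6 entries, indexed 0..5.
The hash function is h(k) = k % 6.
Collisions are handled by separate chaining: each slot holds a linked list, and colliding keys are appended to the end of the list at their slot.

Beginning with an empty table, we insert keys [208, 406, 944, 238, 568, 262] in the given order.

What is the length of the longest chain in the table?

Insert 208: h=4, bucket 4 empty → new chain.
Insert 406: h=4, bucket 4 nonempty → append to chain.
Insert 944: h=2, bucket 2 empty → new chain.
Insert 238: h=4, bucket 4 nonempty → append to chain.
Insert 568: h=4, bucket 4 nonempty → append to chain.
Insert 262: h=4, bucket 4 nonempty → append to chain.
Final buckets:
0: ∅
1: ∅
2: 944
3: ∅
4: 208 -> 406 -> 238 -> 568 -> 262
5: ∅

5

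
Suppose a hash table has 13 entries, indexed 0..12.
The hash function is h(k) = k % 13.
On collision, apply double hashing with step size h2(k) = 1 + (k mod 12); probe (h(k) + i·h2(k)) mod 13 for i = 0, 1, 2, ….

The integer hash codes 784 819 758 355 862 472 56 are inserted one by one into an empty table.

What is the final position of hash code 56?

Insert 784: h=4, slot 4 empty -> index 4.
Insert 819: h=0, slot 0 empty -> index 0.
Insert 758: h=4, h2=3, slot 4 occupied -> index 7.
Insert 355: h=4, h2=8, slot 4 occupied -> index 12.
Insert 862: h=4, h2=11, slot 4 occupied -> index 2.
Insert 472: h=4, h2=5, slot 4 occupied -> index 9.
Insert 56: h=4, h2=9, slots 4,0,9 occupied -> index 5.
Table: [819, —, 862, —, 784, 56, —, 758, —, 472, —, —, 355]

5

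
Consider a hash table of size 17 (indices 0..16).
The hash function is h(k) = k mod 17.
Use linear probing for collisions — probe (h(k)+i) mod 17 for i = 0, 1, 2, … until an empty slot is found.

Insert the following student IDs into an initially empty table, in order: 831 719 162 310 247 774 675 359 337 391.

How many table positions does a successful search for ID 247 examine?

2

831: h=15 -> slot 15
719: h=5 -> slot 5
162: h=9 -> slot 9
310: h=4 -> slot 4
247: h=9, probe 9,10 -> slot 10
774: h=9, probe 9,10,11 -> slot 11
675: h=12 -> slot 12
359: h=2 -> slot 2
337: h=14 -> slot 14
391: h=0 -> slot 0
Table: [391, ., 359, ., 310, 719, ., ., ., 162, 247, 774, 675, ., 337, 831, .]
Lookup 247: h=9, probe 9,10 → found at 10.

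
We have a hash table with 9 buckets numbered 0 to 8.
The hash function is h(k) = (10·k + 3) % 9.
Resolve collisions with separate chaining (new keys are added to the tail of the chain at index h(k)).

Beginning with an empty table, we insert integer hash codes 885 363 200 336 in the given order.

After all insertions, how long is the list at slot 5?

Insert 885: h=6, bucket 6 empty → new chain.
Insert 363: h=6, bucket 6 nonempty → append to chain.
Insert 200: h=5, bucket 5 empty → new chain.
Insert 336: h=6, bucket 6 nonempty → append to chain.
Final buckets:
0: -
1: -
2: -
3: -
4: -
5: 200
6: 885 -> 363 -> 336
7: -
8: -

1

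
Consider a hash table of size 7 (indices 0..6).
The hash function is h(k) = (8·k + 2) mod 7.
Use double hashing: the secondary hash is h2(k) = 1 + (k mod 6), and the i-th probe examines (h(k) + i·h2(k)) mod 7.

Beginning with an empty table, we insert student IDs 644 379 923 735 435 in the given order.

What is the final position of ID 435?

0

644 hashes to 2; slot 2 is free → place at 2.
379 hashes to 3; slot 3 is free → place at 3.
923 hashes to 1; slot 1 is free → place at 1.
735 hashes to 2, h2=4; 2 taken → place at 6.
435 hashes to 3, h2=4; 3 taken → place at 0.
Table: [435, 923, 644, 379, -, -, 735]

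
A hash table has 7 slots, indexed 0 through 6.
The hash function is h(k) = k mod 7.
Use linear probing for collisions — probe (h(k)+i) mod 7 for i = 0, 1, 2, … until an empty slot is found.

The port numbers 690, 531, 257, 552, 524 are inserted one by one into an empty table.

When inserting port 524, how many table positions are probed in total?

Insert 690: h=4, slot 4 empty -> index 4.
Insert 531: h=6, slot 6 empty -> index 6.
Insert 257: h=5, slot 5 empty -> index 5.
Insert 552: h=6, slot 6 occupied -> index 0.
Insert 524: h=6, slots 6,0 occupied -> index 1.
Table: [552, 524, —, —, 690, 257, 531]

3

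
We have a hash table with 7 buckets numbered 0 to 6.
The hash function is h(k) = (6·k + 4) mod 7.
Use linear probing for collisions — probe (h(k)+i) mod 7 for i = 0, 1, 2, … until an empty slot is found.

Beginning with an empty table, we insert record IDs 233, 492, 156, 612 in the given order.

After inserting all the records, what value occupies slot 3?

233: h=2 → slot 2
492: h=2, probe 2,3 → slot 3
156: h=2, probe 2,3,4 → slot 4
612: h=1 → slot 1
Table: [., 612, 233, 492, 156, ., .]

492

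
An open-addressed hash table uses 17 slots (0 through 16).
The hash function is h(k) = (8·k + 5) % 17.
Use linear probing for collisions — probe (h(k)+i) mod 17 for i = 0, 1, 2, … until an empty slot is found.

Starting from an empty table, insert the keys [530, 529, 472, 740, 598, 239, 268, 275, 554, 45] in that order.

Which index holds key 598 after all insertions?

530: h=12 => slot 12
529: h=4 => slot 4
472: h=7 => slot 7
740: h=9 => slot 9
598: h=12, probe 12,13 => slot 13
239: h=13, probe 13,14 => slot 14
268: h=7, probe 7,8 => slot 8
275: h=12, probe 12,13,14,15 => slot 15
554: h=0 => slot 0
45: h=8, probe 8,9,10 => slot 10
Table: [554, _, _, _, 529, _, _, 472, 268, 740, 45, _, 530, 598, 239, 275, _]

13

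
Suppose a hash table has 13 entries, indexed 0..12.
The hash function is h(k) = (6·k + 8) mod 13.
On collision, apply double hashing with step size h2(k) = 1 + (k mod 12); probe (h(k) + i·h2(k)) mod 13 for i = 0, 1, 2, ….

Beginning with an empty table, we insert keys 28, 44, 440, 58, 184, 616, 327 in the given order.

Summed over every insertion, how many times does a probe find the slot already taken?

Insert 28: h=7, slot 7 empty => index 7.
Insert 44: h=12, slot 12 empty => index 12.
Insert 440: h=9, slot 9 empty => index 9.
Insert 58: h=5, slot 5 empty => index 5.
Insert 184: h=7, h2=5, slots 7,12 occupied => index 4.
Insert 616: h=12, h2=5, slots 12,4,9 occupied => index 1.
Insert 327: h=7, h2=4, slot 7 occupied => index 11.
Table: [—, 616, —, —, 184, 58, —, 28, —, 440, —, 327, 44]

6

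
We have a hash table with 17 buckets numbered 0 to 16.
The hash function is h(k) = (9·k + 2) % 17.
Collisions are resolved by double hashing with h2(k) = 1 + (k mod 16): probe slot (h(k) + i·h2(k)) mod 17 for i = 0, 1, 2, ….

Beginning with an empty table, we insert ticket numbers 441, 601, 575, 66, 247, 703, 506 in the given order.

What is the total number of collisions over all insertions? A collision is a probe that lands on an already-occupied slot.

1

441 hashes to 10; slot 10 is free => place at 10.
601 hashes to 5; slot 5 is free => place at 5.
575 hashes to 9; slot 9 is free => place at 9.
66 hashes to 1; slot 1 is free => place at 1.
247 hashes to 15; slot 15 is free => place at 15.
703 hashes to 5, h2=16; 5 taken => place at 4.
506 hashes to 0; slot 0 is free => place at 0.
Table: [506, 66, -, -, 703, 601, -, -, -, 575, 441, -, -, -, -, 247, -]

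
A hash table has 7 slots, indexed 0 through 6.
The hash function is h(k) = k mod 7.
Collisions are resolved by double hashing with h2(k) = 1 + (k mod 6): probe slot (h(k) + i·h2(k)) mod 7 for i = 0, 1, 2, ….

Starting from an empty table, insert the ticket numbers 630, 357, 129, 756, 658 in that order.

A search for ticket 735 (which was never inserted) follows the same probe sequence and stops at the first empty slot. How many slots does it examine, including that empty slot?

5

Insert 630: h=0, slot 0 empty → index 0.
Insert 357: h=0, h2=4, slot 0 occupied → index 4.
Insert 129: h=3, slot 3 empty → index 3.
Insert 756: h=0, h2=1, slot 0 occupied → index 1.
Insert 658: h=0, h2=5, slot 0 occupied → index 5.
Table: [630, 756, _, 129, 357, 658, _]
Lookup 735: h=0, h2=4, probe 0,4,1,5,2 → slot 2 empty, not found.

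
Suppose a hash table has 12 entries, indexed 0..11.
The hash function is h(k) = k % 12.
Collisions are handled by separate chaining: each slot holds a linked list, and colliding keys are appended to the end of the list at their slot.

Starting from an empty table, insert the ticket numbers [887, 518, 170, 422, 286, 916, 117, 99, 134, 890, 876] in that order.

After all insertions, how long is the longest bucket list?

887 → bucket 11
518 → bucket 2
170 → bucket 2 (collision)
422 → bucket 2 (collision)
286 → bucket 10
916 → bucket 4
117 → bucket 9
99 → bucket 3
134 → bucket 2 (collision)
890 → bucket 2 (collision)
876 → bucket 0
Final buckets:
0: 876
1: -
2: 518 -> 170 -> 422 -> 134 -> 890
3: 99
4: 916
5: -
6: -
7: -
8: -
9: 117
10: 286
11: 887

5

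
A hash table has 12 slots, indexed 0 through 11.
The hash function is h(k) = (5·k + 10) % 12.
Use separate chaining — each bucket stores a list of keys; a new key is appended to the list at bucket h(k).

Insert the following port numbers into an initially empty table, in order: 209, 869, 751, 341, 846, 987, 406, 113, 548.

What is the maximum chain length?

4

209 → bucket 11
869 → bucket 11 (collision)
751 → bucket 9
341 → bucket 11 (collision)
846 → bucket 4
987 → bucket 1
406 → bucket 0
113 → bucket 11 (collision)
548 → bucket 2
Final buckets:
0: 406
1: 987
2: 548
3: —
4: 846
5: —
6: —
7: —
8: —
9: 751
10: —
11: 209 -> 869 -> 341 -> 113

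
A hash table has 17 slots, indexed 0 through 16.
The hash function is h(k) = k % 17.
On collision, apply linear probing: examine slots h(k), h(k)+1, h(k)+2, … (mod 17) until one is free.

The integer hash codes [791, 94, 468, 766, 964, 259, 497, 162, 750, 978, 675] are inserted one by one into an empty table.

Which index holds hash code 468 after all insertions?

791: h=9 → slot 9
94: h=9, probe 9,10 → slot 10
468: h=9, probe 9,10,11 → slot 11
766: h=1 → slot 1
964: h=12 → slot 12
259: h=4 → slot 4
497: h=4, probe 4,5 → slot 5
162: h=9, probe 9,10,11,12,13 → slot 13
750: h=2 → slot 2
978: h=9, probe 9,10,11,12,13,14 → slot 14
675: h=12, probe 12,13,14,15 → slot 15
Table: [—, 766, 750, —, 259, 497, —, —, —, 791, 94, 468, 964, 162, 978, 675, —]

11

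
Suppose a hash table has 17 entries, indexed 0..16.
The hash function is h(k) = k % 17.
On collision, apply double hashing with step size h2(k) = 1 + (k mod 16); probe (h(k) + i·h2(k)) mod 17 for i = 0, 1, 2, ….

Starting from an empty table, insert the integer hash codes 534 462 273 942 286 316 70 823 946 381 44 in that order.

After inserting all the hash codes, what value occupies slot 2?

70

534: h=7 => slot 7
462: h=3 => slot 3
273: h=1 => slot 1
942: h=7, h2=15, probe 7,5 => slot 5
286: h=14 => slot 14
316: h=10 => slot 10
70: h=2 => slot 2
823: h=7, h2=8, probe 7,15 => slot 15
946: h=11 => slot 11
381: h=7, h2=14, probe 7,4 => slot 4
44: h=10, h2=13, probe 10,6 => slot 6
Table: [., 273, 70, 462, 381, 942, 44, 534, ., ., 316, 946, ., ., 286, 823, .]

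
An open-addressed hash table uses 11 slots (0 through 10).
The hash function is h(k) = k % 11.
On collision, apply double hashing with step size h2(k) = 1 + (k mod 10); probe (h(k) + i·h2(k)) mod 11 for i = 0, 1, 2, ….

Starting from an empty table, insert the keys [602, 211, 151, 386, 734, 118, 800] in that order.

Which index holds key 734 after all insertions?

602 hashes to 8; slot 8 is free => place at 8.
211 hashes to 2; slot 2 is free => place at 2.
151 hashes to 8, h2=2; 8 taken => place at 10.
386 hashes to 1; slot 1 is free => place at 1.
734 hashes to 8, h2=5; 8,2 taken => place at 7.
118 hashes to 8, h2=9; 8 taken => place at 6.
800 hashes to 8, h2=1; 8 taken => place at 9.
Table: [_, 386, 211, _, _, _, 118, 734, 602, 800, 151]

7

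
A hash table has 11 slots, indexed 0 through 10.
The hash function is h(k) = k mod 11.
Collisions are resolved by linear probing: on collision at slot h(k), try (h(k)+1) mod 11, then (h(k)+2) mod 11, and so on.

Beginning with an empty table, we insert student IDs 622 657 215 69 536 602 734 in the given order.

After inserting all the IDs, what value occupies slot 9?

622 hashes to 6; slot 6 is free → place at 6.
657 hashes to 8; slot 8 is free → place at 8.
215 hashes to 6; 6 taken → place at 7.
69 hashes to 3; slot 3 is free → place at 3.
536 hashes to 8; 8 taken → place at 9.
602 hashes to 8; 8,9 taken → place at 10.
734 hashes to 8; 8,9,10 taken → place at 0.
Table: [734, ., ., 69, ., ., 622, 215, 657, 536, 602]

536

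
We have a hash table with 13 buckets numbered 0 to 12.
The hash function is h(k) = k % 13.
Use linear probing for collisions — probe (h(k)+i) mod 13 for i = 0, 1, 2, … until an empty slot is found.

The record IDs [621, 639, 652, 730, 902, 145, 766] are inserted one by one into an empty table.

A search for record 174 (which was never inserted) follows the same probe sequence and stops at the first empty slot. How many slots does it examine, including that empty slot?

3

621 hashes to 10; slot 10 is free -> place at 10.
639 hashes to 2; slot 2 is free -> place at 2.
652 hashes to 2; 2 taken -> place at 3.
730 hashes to 2; 2,3 taken -> place at 4.
902 hashes to 5; slot 5 is free -> place at 5.
145 hashes to 2; 2,3,4,5 taken -> place at 6.
766 hashes to 12; slot 12 is free -> place at 12.
Table: [_, _, 639, 652, 730, 902, 145, _, _, _, 621, _, 766]
Lookup 174: h=5, probe 5,6,7 → slot 7 empty, not found.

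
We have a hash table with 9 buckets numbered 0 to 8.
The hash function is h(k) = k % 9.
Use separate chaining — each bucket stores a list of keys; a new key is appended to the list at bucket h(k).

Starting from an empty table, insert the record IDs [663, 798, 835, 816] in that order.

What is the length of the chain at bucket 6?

663 -> bucket 6
798 -> bucket 6 (collision)
835 -> bucket 7
816 -> bucket 6 (collision)
Final buckets:
0: .
1: .
2: .
3: .
4: .
5: .
6: 663 -> 798 -> 816
7: 835
8: .

3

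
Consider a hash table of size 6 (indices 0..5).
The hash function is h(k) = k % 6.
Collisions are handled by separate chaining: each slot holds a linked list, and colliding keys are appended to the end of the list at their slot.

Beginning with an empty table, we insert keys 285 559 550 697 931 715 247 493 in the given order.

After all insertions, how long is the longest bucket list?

285 → bucket 3
559 → bucket 1
550 → bucket 4
697 → bucket 1 (collision)
931 → bucket 1 (collision)
715 → bucket 1 (collision)
247 → bucket 1 (collision)
493 → bucket 1 (collision)
Final buckets:
0: _
1: 559 -> 697 -> 931 -> 715 -> 247 -> 493
2: _
3: 285
4: 550
5: _

6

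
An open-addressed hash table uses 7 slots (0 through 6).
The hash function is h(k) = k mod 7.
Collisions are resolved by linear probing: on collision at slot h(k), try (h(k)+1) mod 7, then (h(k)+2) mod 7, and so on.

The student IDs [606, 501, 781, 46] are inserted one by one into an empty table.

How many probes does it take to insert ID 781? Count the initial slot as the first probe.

Insert 606: h=4, slot 4 empty → index 4.
Insert 501: h=4, slot 4 occupied → index 5.
Insert 781: h=4, slots 4,5 occupied → index 6.
Insert 46: h=4, slots 4,5,6 occupied → index 0.
Table: [46, -, -, -, 606, 501, 781]

3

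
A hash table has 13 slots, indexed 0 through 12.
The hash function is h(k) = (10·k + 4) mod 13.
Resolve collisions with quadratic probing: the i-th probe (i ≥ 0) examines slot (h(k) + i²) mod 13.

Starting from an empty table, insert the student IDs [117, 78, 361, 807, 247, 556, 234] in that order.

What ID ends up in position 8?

117: h=4 → slot 4
78: h=4, probe 4,5 → slot 5
361: h=0 → slot 0
807: h=1 → slot 1
247: h=4, probe 4,5,8 → slot 8
556: h=0, probe 0,1,4,9 → slot 9
234: h=4, probe 4,5,8,0,7 → slot 7
Table: [361, 807, —, —, 117, 78, —, 234, 247, 556, —, —, —]

247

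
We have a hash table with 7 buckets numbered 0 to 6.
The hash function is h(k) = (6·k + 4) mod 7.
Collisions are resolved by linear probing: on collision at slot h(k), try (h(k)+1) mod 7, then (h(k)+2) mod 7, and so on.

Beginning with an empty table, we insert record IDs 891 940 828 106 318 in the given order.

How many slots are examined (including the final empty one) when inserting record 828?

3

891: h=2 → slot 2
940: h=2, probe 2,3 → slot 3
828: h=2, probe 2,3,4 → slot 4
106: h=3, probe 3,4,5 → slot 5
318: h=1 → slot 1
Table: [∅, 318, 891, 940, 828, 106, ∅]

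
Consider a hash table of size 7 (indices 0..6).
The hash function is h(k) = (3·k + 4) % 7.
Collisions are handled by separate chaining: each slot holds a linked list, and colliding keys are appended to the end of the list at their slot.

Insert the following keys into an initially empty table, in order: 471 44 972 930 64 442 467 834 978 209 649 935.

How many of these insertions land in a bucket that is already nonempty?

7

Insert 471: h=3, bucket 3 empty -> new chain.
Insert 44: h=3, bucket 3 nonempty -> append to chain.
Insert 972: h=1, bucket 1 empty -> new chain.
Insert 930: h=1, bucket 1 nonempty -> append to chain.
Insert 64: h=0, bucket 0 empty -> new chain.
Insert 442: h=0, bucket 0 nonempty -> append to chain.
Insert 467: h=5, bucket 5 empty -> new chain.
Insert 834: h=0, bucket 0 nonempty -> append to chain.
Insert 978: h=5, bucket 5 nonempty -> append to chain.
Insert 209: h=1, bucket 1 nonempty -> append to chain.
Insert 649: h=5, bucket 5 nonempty -> append to chain.
Insert 935: h=2, bucket 2 empty -> new chain.
Final buckets:
0: 64 -> 442 -> 834
1: 972 -> 930 -> 209
2: 935
3: 471 -> 44
4: ∅
5: 467 -> 978 -> 649
6: ∅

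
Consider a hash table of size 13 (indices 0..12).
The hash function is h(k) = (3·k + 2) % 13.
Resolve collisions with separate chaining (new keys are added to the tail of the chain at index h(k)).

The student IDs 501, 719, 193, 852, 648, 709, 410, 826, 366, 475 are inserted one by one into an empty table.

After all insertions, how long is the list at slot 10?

6

501 -> bucket 10
719 -> bucket 1
193 -> bucket 9
852 -> bucket 10 (collision)
648 -> bucket 9 (collision)
709 -> bucket 10 (collision)
410 -> bucket 10 (collision)
826 -> bucket 10 (collision)
366 -> bucket 8
475 -> bucket 10 (collision)
Final buckets:
0: _
1: 719
2: _
3: _
4: _
5: _
6: _
7: _
8: 366
9: 193 -> 648
10: 501 -> 852 -> 709 -> 410 -> 826 -> 475
11: _
12: _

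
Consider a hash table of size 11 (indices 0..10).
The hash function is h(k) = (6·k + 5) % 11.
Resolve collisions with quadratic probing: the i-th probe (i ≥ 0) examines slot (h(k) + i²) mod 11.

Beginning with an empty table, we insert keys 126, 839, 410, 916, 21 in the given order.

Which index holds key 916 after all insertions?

10

Insert 126: h=2, slot 2 empty → index 2.
Insert 839: h=1, slot 1 empty → index 1.
Insert 410: h=1, slots 1,2 occupied → index 5.
Insert 916: h=1, slots 1,2,5 occupied → index 10.
Insert 21: h=10, slot 10 occupied → index 0.
Table: [21, 839, 126, ∅, ∅, 410, ∅, ∅, ∅, ∅, 916]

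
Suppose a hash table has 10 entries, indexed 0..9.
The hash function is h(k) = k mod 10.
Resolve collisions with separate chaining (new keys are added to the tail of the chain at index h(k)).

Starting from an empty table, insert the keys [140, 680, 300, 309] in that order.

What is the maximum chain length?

3

Insert 140: h=0, bucket 0 empty → new chain.
Insert 680: h=0, bucket 0 nonempty → append to chain.
Insert 300: h=0, bucket 0 nonempty → append to chain.
Insert 309: h=9, bucket 9 empty → new chain.
Final buckets:
0: 140 -> 680 -> 300
1: .
2: .
3: .
4: .
5: .
6: .
7: .
8: .
9: 309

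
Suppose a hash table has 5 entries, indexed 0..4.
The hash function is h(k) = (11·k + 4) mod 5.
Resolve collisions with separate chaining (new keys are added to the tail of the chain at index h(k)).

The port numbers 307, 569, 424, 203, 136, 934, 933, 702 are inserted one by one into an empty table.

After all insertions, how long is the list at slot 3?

3

307 → bucket 1
569 → bucket 3
424 → bucket 3 (collision)
203 → bucket 2
136 → bucket 0
934 → bucket 3 (collision)
933 → bucket 2 (collision)
702 → bucket 1 (collision)
Final buckets:
0: 136
1: 307 -> 702
2: 203 -> 933
3: 569 -> 424 -> 934
4: .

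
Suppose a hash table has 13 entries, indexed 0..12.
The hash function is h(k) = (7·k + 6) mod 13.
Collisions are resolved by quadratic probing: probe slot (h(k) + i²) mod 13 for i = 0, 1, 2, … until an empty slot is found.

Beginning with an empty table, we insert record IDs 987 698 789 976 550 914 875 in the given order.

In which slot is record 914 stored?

9

987 hashes to 12; slot 12 is free → place at 12.
698 hashes to 4; slot 4 is free → place at 4.
789 hashes to 4; 4 taken → place at 5.
976 hashes to 0; slot 0 is free → place at 0.
550 hashes to 8; slot 8 is free → place at 8.
914 hashes to 8; 8 taken → place at 9.
875 hashes to 8; 8,9,12,4 taken → place at 11.
Table: [976, —, —, —, 698, 789, —, —, 550, 914, —, 875, 987]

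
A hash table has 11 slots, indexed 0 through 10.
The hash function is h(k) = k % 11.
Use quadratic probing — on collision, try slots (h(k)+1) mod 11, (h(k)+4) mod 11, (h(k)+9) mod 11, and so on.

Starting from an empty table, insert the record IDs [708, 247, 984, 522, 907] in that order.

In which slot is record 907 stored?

708: h=4 -> slot 4
247: h=5 -> slot 5
984: h=5, probe 5,6 -> slot 6
522: h=5, probe 5,6,9 -> slot 9
907: h=5, probe 5,6,9,3 -> slot 3
Table: [., ., ., 907, 708, 247, 984, ., ., 522, .]

3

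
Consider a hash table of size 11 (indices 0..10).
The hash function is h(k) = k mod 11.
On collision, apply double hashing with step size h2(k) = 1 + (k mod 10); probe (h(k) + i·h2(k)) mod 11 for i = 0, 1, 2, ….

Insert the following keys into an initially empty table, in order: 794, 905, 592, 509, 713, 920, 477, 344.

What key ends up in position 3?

905

794 hashes to 2; slot 2 is free → place at 2.
905 hashes to 3; slot 3 is free → place at 3.
592 hashes to 9; slot 9 is free → place at 9.
509 hashes to 3, h2=10; 3,2 taken → place at 1.
713 hashes to 9, h2=4; 9,2 taken → place at 6.
920 hashes to 7; slot 7 is free → place at 7.
477 hashes to 4; slot 4 is free → place at 4.
344 hashes to 3, h2=5; 3 taken → place at 8.
Table: [∅, 509, 794, 905, 477, ∅, 713, 920, 344, 592, ∅]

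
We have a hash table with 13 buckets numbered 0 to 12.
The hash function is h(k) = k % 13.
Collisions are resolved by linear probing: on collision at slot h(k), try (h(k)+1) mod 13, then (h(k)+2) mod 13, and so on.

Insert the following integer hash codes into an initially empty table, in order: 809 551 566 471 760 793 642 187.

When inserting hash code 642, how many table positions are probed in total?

4

Insert 809: h=3, slot 3 empty → index 3.
Insert 551: h=5, slot 5 empty → index 5.
Insert 566: h=7, slot 7 empty → index 7.
Insert 471: h=3, slot 3 occupied → index 4.
Insert 760: h=6, slot 6 empty → index 6.
Insert 793: h=0, slot 0 empty → index 0.
Insert 642: h=5, slots 5,6,7 occupied → index 8.
Insert 187: h=5, slots 5,6,7,8 occupied → index 9.
Table: [793, —, —, 809, 471, 551, 760, 566, 642, 187, —, —, —]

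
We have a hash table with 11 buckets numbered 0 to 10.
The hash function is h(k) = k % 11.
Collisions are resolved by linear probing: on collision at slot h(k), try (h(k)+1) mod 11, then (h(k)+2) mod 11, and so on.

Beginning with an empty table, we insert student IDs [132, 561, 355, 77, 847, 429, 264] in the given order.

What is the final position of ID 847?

132 hashes to 0; slot 0 is free -> place at 0.
561 hashes to 0; 0 taken -> place at 1.
355 hashes to 3; slot 3 is free -> place at 3.
77 hashes to 0; 0,1 taken -> place at 2.
847 hashes to 0; 0,1,2,3 taken -> place at 4.
429 hashes to 0; 0,1,2,3,4 taken -> place at 5.
264 hashes to 0; 0,1,2,3,4,5 taken -> place at 6.
Table: [132, 561, 77, 355, 847, 429, 264, -, -, -, -]

4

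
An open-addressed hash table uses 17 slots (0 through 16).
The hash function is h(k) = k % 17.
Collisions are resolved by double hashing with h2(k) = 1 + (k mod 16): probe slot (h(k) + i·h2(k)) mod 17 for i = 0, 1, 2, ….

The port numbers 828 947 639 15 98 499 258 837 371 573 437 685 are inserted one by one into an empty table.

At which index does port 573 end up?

9

828 hashes to 12; slot 12 is free → place at 12.
947 hashes to 12, h2=4; 12 taken → place at 16.
639 hashes to 10; slot 10 is free → place at 10.
15 hashes to 15; slot 15 is free → place at 15.
98 hashes to 13; slot 13 is free → place at 13.
499 hashes to 6; slot 6 is free → place at 6.
258 hashes to 3; slot 3 is free → place at 3.
837 hashes to 4; slot 4 is free → place at 4.
371 hashes to 14; slot 14 is free → place at 14.
573 hashes to 12, h2=14; 12 taken → place at 9.
437 hashes to 12, h2=6; 12 taken → place at 1.
685 hashes to 5; slot 5 is free → place at 5.
Table: [—, 437, —, 258, 837, 685, 499, —, —, 573, 639, —, 828, 98, 371, 15, 947]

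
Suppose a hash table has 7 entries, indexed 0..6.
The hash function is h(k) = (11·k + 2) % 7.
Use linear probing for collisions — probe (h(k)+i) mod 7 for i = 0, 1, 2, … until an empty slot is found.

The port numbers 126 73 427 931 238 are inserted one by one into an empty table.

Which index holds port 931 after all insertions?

4

Insert 126: h=2, slot 2 empty → index 2.
Insert 73: h=0, slot 0 empty → index 0.
Insert 427: h=2, slot 2 occupied → index 3.
Insert 931: h=2, slots 2,3 occupied → index 4.
Insert 238: h=2, slots 2,3,4 occupied → index 5.
Table: [73, -, 126, 427, 931, 238, -]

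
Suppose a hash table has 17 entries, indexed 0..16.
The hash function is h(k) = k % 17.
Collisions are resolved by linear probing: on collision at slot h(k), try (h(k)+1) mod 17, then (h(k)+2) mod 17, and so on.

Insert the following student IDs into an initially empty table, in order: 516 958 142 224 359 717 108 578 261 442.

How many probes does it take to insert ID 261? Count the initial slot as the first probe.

5

Insert 516: h=6, slot 6 empty => index 6.
Insert 958: h=6, slot 6 occupied => index 7.
Insert 142: h=6, slots 6,7 occupied => index 8.
Insert 224: h=3, slot 3 empty => index 3.
Insert 359: h=2, slot 2 empty => index 2.
Insert 717: h=3, slot 3 occupied => index 4.
Insert 108: h=6, slots 6,7,8 occupied => index 9.
Insert 578: h=0, slot 0 empty => index 0.
Insert 261: h=6, slots 6,7,8,9 occupied => index 10.
Insert 442: h=0, slot 0 occupied => index 1.
Table: [578, 442, 359, 224, 717, ., 516, 958, 142, 108, 261, ., ., ., ., ., .]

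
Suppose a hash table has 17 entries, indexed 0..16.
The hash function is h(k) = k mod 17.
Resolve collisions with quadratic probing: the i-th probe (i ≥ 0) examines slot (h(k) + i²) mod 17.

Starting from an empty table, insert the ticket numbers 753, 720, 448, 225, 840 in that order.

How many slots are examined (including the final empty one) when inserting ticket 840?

753: h=5 => slot 5
720: h=6 => slot 6
448: h=6, probe 6,7 => slot 7
225: h=4 => slot 4
840: h=7, probe 7,8 => slot 8
Table: [—, —, —, —, 225, 753, 720, 448, 840, —, —, —, —, —, —, —, —]

2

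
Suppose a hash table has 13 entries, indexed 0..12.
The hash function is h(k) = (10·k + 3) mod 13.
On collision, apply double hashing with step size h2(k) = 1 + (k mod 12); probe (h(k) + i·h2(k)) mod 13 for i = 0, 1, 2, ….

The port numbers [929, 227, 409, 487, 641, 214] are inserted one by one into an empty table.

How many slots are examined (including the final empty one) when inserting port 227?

2

Insert 929: h=11, slot 11 empty → index 11.
Insert 227: h=11, h2=12, slot 11 occupied → index 10.
Insert 409: h=11, h2=2, slot 11 occupied → index 0.
Insert 487: h=11, h2=8, slot 11 occupied → index 6.
Insert 641: h=4, slot 4 empty → index 4.
Insert 214: h=11, h2=11, slot 11 occupied → index 9.
Table: [409, -, -, -, 641, -, 487, -, -, 214, 227, 929, -]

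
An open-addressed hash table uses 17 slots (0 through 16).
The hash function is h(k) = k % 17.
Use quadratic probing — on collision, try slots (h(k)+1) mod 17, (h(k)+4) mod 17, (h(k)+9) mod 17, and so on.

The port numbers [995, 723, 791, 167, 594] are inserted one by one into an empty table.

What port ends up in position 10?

723

995 hashes to 9; slot 9 is free → place at 9.
723 hashes to 9; 9 taken → place at 10.
791 hashes to 9; 9,10 taken → place at 13.
167 hashes to 14; slot 14 is free → place at 14.
594 hashes to 16; slot 16 is free → place at 16.
Table: [—, —, —, —, —, —, —, —, —, 995, 723, —, —, 791, 167, —, 594]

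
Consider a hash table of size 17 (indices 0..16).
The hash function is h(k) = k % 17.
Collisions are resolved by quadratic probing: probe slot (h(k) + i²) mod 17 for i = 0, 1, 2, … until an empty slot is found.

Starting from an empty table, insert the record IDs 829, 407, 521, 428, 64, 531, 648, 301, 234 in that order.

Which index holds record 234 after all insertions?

0

829 hashes to 13; slot 13 is free => place at 13.
407 hashes to 16; slot 16 is free => place at 16.
521 hashes to 11; slot 11 is free => place at 11.
428 hashes to 3; slot 3 is free => place at 3.
64 hashes to 13; 13 taken => place at 14.
531 hashes to 4; slot 4 is free => place at 4.
648 hashes to 2; slot 2 is free => place at 2.
301 hashes to 12; slot 12 is free => place at 12.
234 hashes to 13; 13,14 taken => place at 0.
Table: [234, -, 648, 428, 531, -, -, -, -, -, -, 521, 301, 829, 64, -, 407]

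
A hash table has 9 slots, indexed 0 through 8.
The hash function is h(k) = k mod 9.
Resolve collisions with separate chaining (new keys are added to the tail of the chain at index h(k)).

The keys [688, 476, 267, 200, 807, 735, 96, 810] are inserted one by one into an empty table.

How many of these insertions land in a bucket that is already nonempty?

3

Insert 688: h=4, bucket 4 empty -> new chain.
Insert 476: h=8, bucket 8 empty -> new chain.
Insert 267: h=6, bucket 6 empty -> new chain.
Insert 200: h=2, bucket 2 empty -> new chain.
Insert 807: h=6, bucket 6 nonempty -> append to chain.
Insert 735: h=6, bucket 6 nonempty -> append to chain.
Insert 96: h=6, bucket 6 nonempty -> append to chain.
Insert 810: h=0, bucket 0 empty -> new chain.
Final buckets:
0: 810
1: -
2: 200
3: -
4: 688
5: -
6: 267 -> 807 -> 735 -> 96
7: -
8: 476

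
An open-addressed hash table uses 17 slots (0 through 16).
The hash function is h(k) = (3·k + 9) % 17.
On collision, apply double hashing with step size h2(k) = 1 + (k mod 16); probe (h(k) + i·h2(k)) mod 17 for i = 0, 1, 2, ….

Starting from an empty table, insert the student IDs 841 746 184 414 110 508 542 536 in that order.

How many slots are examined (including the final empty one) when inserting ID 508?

841: h=16 → slot 16
746: h=3 → slot 3
184: h=0 → slot 0
414: h=10 → slot 10
110: h=16, h2=15, probe 16,14 → slot 14
508: h=3, h2=13, probe 3,16,12 → slot 12
542: h=3, h2=15, probe 3,1 → slot 1
536: h=2 → slot 2
Table: [184, 542, 536, 746, _, _, _, _, _, _, 414, _, 508, _, 110, _, 841]

3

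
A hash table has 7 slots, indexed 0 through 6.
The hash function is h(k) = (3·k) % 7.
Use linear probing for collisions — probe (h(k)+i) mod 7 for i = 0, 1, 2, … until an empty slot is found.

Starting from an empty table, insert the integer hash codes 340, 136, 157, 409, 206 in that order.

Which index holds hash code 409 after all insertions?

340 hashes to 5; slot 5 is free => place at 5.
136 hashes to 2; slot 2 is free => place at 2.
157 hashes to 2; 2 taken => place at 3.
409 hashes to 2; 2,3 taken => place at 4.
206 hashes to 2; 2,3,4,5 taken => place at 6.
Table: [—, —, 136, 157, 409, 340, 206]

4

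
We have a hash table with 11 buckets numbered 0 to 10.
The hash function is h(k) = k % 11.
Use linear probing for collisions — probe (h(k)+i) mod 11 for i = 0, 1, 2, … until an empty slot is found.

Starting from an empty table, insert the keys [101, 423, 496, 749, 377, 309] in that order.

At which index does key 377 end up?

Insert 101: h=2, slot 2 empty → index 2.
Insert 423: h=5, slot 5 empty → index 5.
Insert 496: h=1, slot 1 empty → index 1.
Insert 749: h=1, slots 1,2 occupied → index 3.
Insert 377: h=3, slot 3 occupied → index 4.
Insert 309: h=1, slots 1,2,3,4,5 occupied → index 6.
Table: [∅, 496, 101, 749, 377, 423, 309, ∅, ∅, ∅, ∅]

4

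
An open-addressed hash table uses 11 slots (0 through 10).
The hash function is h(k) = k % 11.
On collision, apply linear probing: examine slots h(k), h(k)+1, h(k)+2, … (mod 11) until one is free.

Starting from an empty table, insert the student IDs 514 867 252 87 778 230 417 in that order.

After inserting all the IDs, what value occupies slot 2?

230

514 hashes to 8; slot 8 is free → place at 8.
867 hashes to 9; slot 9 is free → place at 9.
252 hashes to 10; slot 10 is free → place at 10.
87 hashes to 10; 10 taken → place at 0.
778 hashes to 8; 8,9,10,0 taken → place at 1.
230 hashes to 10; 10,0,1 taken → place at 2.
417 hashes to 10; 10,0,1,2 taken → place at 3.
Table: [87, 778, 230, 417, ., ., ., ., 514, 867, 252]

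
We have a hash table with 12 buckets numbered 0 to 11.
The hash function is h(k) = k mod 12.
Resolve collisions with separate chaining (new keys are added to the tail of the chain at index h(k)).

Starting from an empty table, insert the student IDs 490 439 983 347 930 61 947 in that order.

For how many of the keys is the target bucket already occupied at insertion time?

490 -> bucket 10
439 -> bucket 7
983 -> bucket 11
347 -> bucket 11 (collision)
930 -> bucket 6
61 -> bucket 1
947 -> bucket 11 (collision)
Final buckets:
0: -
1: 61
2: -
3: -
4: -
5: -
6: 930
7: 439
8: -
9: -
10: 490
11: 983 -> 347 -> 947

2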